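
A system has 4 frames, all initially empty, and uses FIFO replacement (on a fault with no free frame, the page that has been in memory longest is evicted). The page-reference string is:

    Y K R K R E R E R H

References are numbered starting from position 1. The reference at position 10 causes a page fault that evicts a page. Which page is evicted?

pos 1: Y -> fault, frames [Y]
pos 2: K -> fault, frames [Y, K]
pos 3: R -> fault, frames [Y, K, R]
pos 4: K -> hit
pos 5: R -> hit
pos 6: E -> fault, frames [Y, K, R, E]
pos 7: R -> hit
pos 8: E -> hit
pos 9: R -> hit
pos 10: H -> fault, evict Y, frames [K, R, E, H]
At position 10, page Y is evicted.

Y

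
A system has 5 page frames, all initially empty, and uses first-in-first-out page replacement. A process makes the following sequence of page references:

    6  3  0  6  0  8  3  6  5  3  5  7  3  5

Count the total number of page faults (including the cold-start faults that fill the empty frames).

6

6: miss, frames {6}
3: miss, frames {6,3}
0: miss, frames {6,3,0}
6: hit
0: hit
8: miss, frames {6,3,0,8}
3: hit
6: hit
5: miss, frames {6,3,0,8,5}
3: hit
5: hit
7: miss, evict 6, frames {3,0,8,5,7}
3: hit
5: hit
Page faults: 6.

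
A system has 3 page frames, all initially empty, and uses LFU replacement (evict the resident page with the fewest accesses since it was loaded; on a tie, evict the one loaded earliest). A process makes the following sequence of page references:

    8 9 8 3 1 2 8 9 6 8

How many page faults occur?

7

8: fault, frames (8)
9: fault, frames (8 9)
8: hit
3: fault, frames (8 9 3)
1: fault, evict 9, frames (8 3 1)
2: fault, evict 3, frames (8 1 2)
8: hit
9: fault, evict 1, frames (8 2 9)
6: fault, evict 2, frames (8 9 6)
8: hit
Page faults: 7.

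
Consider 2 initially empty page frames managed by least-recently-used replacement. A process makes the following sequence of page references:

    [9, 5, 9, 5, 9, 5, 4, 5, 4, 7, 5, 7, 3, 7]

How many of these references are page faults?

9: miss, frames {9}
5: miss, frames {9,5}
9: hit
5: hit
9: hit
5: hit
4: miss, evict 9, frames {5,4}
5: hit
4: hit
7: miss, evict 5, frames {4,7}
5: miss, evict 4, frames {7,5}
7: hit
3: miss, evict 5, frames {7,3}
7: hit
Page faults: 6.

6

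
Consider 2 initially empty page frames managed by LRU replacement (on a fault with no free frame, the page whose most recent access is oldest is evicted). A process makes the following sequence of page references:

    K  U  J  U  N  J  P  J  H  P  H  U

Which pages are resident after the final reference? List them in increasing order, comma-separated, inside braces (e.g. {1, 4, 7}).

K → fault, frames [K]
U → fault, frames [K, U]
J → fault, evict K, frames [U, J]
U → hit
N → fault, evict J, frames [U, N]
J → fault, evict U, frames [N, J]
P → fault, evict N, frames [J, P]
J → hit
H → fault, evict P, frames [J, H]
P → fault, evict J, frames [H, P]
H → hit
U → fault, evict P, frames [H, U]

{H, U}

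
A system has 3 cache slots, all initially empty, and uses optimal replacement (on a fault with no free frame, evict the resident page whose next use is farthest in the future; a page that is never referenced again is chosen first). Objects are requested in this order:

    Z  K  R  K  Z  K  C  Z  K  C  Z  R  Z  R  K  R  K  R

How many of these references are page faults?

Z: miss, frames {Z}
K: miss, frames {Z,K}
R: miss, frames {Z,K,R}
K: hit
Z: hit
K: hit
C: miss, evict R, frames {Z,K,C}
Z: hit
K: hit
C: hit
Z: hit
R: miss, evict C, frames {Z,K,R}
Z: hit
R: hit
K: hit
R: hit
K: hit
R: hit
Page faults: 5.

5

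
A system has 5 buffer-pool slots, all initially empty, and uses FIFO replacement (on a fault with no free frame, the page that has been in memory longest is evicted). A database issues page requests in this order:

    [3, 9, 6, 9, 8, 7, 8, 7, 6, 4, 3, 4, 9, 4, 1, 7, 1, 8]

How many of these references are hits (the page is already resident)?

8

3 -> miss, frames (3)
9 -> miss, frames (3 9)
6 -> miss, frames (3 9 6)
9 -> hit
8 -> miss, frames (3 9 6 8)
7 -> miss, frames (3 9 6 8 7)
8 -> hit
7 -> hit
6 -> hit
4 -> miss, evict 3, frames (9 6 8 7 4)
3 -> miss, evict 9, frames (6 8 7 4 3)
4 -> hit
9 -> miss, evict 6, frames (8 7 4 3 9)
4 -> hit
1 -> miss, evict 8, frames (7 4 3 9 1)
7 -> hit
1 -> hit
8 -> miss, evict 7, frames (4 3 9 1 8)
Hits: 8.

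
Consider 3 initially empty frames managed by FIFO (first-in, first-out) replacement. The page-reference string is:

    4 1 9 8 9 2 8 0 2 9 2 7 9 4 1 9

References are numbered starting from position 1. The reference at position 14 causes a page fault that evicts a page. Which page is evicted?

0

pos 1: 4 -> miss, frames (4)
pos 2: 1 -> miss, frames (4 1)
pos 3: 9 -> miss, frames (4 1 9)
pos 4: 8 -> miss, evict 4, frames (1 9 8)
pos 5: 9 -> hit
pos 6: 2 -> miss, evict 1, frames (9 8 2)
pos 7: 8 -> hit
pos 8: 0 -> miss, evict 9, frames (8 2 0)
pos 9: 2 -> hit
pos 10: 9 -> miss, evict 8, frames (2 0 9)
pos 11: 2 -> hit
pos 12: 7 -> miss, evict 2, frames (0 9 7)
pos 13: 9 -> hit
pos 14: 4 -> miss, evict 0, frames (9 7 4)
At position 14, page 0 is evicted.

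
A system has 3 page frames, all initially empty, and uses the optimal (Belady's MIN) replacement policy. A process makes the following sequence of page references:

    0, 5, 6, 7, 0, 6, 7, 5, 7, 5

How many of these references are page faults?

0 → fault, frames (0)
5 → fault, frames (0 5)
6 → fault, frames (0 5 6)
7 → fault, evict 5, frames (0 6 7)
0 → hit
6 → hit
7 → hit
5 → fault, evict 6, frames (0 7 5)
7 → hit
5 → hit
Page faults: 5.

5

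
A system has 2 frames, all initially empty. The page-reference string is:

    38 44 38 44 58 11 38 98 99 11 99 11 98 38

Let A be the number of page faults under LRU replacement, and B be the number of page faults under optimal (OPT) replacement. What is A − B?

Under LRU: F F . . F F F F F F . . F F → 10 faults.
Under OPT: F F . . F F . F F . . . F F → 8 faults.
A − B = 10 − 8 = 2.

2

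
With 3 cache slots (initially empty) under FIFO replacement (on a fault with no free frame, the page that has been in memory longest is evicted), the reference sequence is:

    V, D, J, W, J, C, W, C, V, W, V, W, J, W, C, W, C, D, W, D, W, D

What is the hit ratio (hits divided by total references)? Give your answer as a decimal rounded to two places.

V: fault, frames (V)
D: fault, frames (V D)
J: fault, frames (V D J)
W: fault, evict V, frames (D J W)
J: hit
C: fault, evict D, frames (J W C)
W: hit
C: hit
V: fault, evict J, frames (W C V)
W: hit
V: hit
W: hit
J: fault, evict W, frames (C V J)
W: fault, evict C, frames (V J W)
C: fault, evict V, frames (J W C)
W: hit
C: hit
D: fault, evict J, frames (W C D)
W: hit
D: hit
W: hit
D: hit
Hits: 12 of 22 references → 12/22 = 0.5455.

0.55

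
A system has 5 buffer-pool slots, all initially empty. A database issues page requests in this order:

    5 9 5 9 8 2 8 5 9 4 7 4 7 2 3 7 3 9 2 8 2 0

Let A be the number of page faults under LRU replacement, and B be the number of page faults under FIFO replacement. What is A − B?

Under LRU: F F . . F F . . . F F . . F F . . . . F . F → 10 faults.
Under FIFO: F F . . F F . . . F F . . . F . . F . F F F → 11 faults.
A − B = 10 − 11 = -1.

-1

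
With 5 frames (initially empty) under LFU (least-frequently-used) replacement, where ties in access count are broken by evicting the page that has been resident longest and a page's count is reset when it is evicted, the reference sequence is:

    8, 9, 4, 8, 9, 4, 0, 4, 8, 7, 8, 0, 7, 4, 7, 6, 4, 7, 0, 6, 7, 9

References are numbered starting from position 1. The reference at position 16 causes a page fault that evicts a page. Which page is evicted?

pos 1: 8: miss, frames [8]
pos 2: 9: miss, frames [8, 9]
pos 3: 4: miss, frames [8, 9, 4]
pos 4: 8: hit
pos 5: 9: hit
pos 6: 4: hit
pos 7: 0: miss, frames [8, 9, 4, 0]
pos 8: 4: hit
pos 9: 8: hit
pos 10: 7: miss, frames [8, 9, 4, 0, 7]
pos 11: 8: hit
pos 12: 0: hit
pos 13: 7: hit
pos 14: 4: hit
pos 15: 7: hit
pos 16: 6: miss, evict 9, frames [8, 4, 0, 7, 6]
At position 16, page 9 is evicted.

9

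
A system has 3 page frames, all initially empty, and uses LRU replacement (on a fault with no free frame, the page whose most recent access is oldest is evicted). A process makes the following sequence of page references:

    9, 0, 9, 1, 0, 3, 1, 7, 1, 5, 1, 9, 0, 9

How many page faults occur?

8

9 -> miss, frames {9}
0 -> miss, frames {9,0}
9 -> hit
1 -> miss, frames {0,9,1}
0 -> hit
3 -> miss, evict 9, frames {1,0,3}
1 -> hit
7 -> miss, evict 0, frames {3,1,7}
1 -> hit
5 -> miss, evict 3, frames {7,1,5}
1 -> hit
9 -> miss, evict 7, frames {5,1,9}
0 -> miss, evict 5, frames {1,9,0}
9 -> hit
Page faults: 8.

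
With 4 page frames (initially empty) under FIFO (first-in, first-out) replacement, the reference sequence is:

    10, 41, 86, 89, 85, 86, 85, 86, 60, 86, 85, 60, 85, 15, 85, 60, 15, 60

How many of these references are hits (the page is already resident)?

10 -> fault, frames (10)
41 -> fault, frames (10 41)
86 -> fault, frames (10 41 86)
89 -> fault, frames (10 41 86 89)
85 -> fault, evict 10, frames (41 86 89 85)
86 -> hit
85 -> hit
86 -> hit
60 -> fault, evict 41, frames (86 89 85 60)
86 -> hit
85 -> hit
60 -> hit
85 -> hit
15 -> fault, evict 86, frames (89 85 60 15)
85 -> hit
60 -> hit
15 -> hit
60 -> hit
Hits: 11.

11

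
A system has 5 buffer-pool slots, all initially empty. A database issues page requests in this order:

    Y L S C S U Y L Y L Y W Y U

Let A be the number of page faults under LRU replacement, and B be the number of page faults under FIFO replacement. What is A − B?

Under LRU: F F F F . F . . . . . F . . → 6 faults.
Under FIFO: F F F F . F . . . . . F F . → 7 faults.
A − B = 6 − 7 = -1.

-1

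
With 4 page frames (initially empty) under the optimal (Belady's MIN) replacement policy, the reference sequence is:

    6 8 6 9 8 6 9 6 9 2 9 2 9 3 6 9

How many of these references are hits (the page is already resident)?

11

6: fault, frames {6}
8: fault, frames {6,8}
6: hit
9: fault, frames {6,8,9}
8: hit
6: hit
9: hit
6: hit
9: hit
2: fault, frames {6,8,9,2}
9: hit
2: hit
9: hit
3: fault, evict 2, frames {6,8,9,3}
6: hit
9: hit
Hits: 11.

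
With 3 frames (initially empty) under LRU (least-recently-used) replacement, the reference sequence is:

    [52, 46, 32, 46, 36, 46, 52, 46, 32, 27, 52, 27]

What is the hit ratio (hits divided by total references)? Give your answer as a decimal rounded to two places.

0.33

52 -> fault, frames (52)
46 -> fault, frames (52 46)
32 -> fault, frames (52 46 32)
46 -> hit
36 -> fault, evict 52, frames (32 46 36)
46 -> hit
52 -> fault, evict 32, frames (36 46 52)
46 -> hit
32 -> fault, evict 36, frames (52 46 32)
27 -> fault, evict 52, frames (46 32 27)
52 -> fault, evict 46, frames (32 27 52)
27 -> hit
Hits: 4 of 12 references → 4/12 = 0.3333.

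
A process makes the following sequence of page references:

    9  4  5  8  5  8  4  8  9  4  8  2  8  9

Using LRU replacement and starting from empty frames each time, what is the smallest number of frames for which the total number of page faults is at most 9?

3

f=1: 14 faults
f=2: 10 faults
f=3: 7 faults
f=4: 5 faults
f=5: 5 faults
Smallest f with faults ≤ 9 is 3.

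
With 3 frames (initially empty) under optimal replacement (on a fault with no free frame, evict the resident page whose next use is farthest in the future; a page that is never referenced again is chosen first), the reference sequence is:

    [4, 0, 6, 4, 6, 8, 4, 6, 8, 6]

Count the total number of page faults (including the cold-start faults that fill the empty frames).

4 → fault, frames {4}
0 → fault, frames {4,0}
6 → fault, frames {4,0,6}
4 → hit
6 → hit
8 → fault, evict 0, frames {4,6,8}
4 → hit
6 → hit
8 → hit
6 → hit
Page faults: 4.

4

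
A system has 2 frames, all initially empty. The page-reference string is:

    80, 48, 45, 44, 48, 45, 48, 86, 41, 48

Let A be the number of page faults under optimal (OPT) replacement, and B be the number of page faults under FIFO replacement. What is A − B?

-2

Under OPT: F F F F . F . F F . → 7 faults.
Under FIFO: F F F F F F . F F F → 9 faults.
A − B = 7 − 9 = -2.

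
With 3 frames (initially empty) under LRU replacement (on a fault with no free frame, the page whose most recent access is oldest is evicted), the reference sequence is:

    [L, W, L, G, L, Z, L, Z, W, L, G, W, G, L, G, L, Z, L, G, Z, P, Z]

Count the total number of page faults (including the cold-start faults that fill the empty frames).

8

L → fault, frames (L)
W → fault, frames (L W)
L → hit
G → fault, frames (W L G)
L → hit
Z → fault, evict W, frames (G L Z)
L → hit
Z → hit
W → fault, evict G, frames (L Z W)
L → hit
G → fault, evict Z, frames (W L G)
W → hit
G → hit
L → hit
G → hit
L → hit
Z → fault, evict W, frames (G L Z)
L → hit
G → hit
Z → hit
P → fault, evict L, frames (G Z P)
Z → hit
Page faults: 8.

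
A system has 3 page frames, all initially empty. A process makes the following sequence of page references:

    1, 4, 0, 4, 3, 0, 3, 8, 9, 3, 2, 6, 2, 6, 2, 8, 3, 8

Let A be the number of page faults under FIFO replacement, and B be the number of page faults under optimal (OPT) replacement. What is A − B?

Under FIFO: F F F . F . . F F . F F . . . F F . → 10 faults.
Under OPT: F F F . F . . F F . F F . . . . F . → 9 faults.
A − B = 10 − 9 = 1.

1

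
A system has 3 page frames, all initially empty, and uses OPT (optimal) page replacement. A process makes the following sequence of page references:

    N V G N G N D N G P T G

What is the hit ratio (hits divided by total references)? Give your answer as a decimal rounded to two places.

0.50

N -> fault, frames [N]
V -> fault, frames [N, V]
G -> fault, frames [N, V, G]
N -> hit
G -> hit
N -> hit
D -> fault, evict V, frames [N, G, D]
N -> hit
G -> hit
P -> fault, evict D, frames [N, G, P]
T -> fault, evict P, frames [N, G, T]
G -> hit
Hits: 6 of 12 references → 6/12 = 0.5000.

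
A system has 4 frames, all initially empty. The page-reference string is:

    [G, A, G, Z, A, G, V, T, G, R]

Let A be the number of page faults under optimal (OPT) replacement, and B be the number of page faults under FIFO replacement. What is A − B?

-1

Under OPT: F F . F . . F F . F → 6 faults.
Under FIFO: F F . F . . F F F F → 7 faults.
A − B = 6 − 7 = -1.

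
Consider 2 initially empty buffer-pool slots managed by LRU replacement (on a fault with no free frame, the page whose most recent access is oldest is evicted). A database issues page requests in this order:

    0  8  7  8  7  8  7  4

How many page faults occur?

4

0 -> miss, frames (0)
8 -> miss, frames (0 8)
7 -> miss, evict 0, frames (8 7)
8 -> hit
7 -> hit
8 -> hit
7 -> hit
4 -> miss, evict 8, frames (7 4)
Page faults: 4.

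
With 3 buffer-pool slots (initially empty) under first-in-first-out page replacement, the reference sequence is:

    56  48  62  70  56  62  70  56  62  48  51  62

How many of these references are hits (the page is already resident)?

4

56: fault, frames {56}
48: fault, frames {56,48}
62: fault, frames {56,48,62}
70: fault, evict 56, frames {48,62,70}
56: fault, evict 48, frames {62,70,56}
62: hit
70: hit
56: hit
62: hit
48: fault, evict 62, frames {70,56,48}
51: fault, evict 70, frames {56,48,51}
62: fault, evict 56, frames {48,51,62}
Hits: 4.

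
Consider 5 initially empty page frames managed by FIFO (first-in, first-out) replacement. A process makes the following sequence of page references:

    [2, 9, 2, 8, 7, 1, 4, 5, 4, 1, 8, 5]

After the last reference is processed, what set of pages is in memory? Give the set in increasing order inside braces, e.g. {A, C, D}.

2 -> fault, frames [2]
9 -> fault, frames [2, 9]
2 -> hit
8 -> fault, frames [2, 9, 8]
7 -> fault, frames [2, 9, 8, 7]
1 -> fault, frames [2, 9, 8, 7, 1]
4 -> fault, evict 2, frames [9, 8, 7, 1, 4]
5 -> fault, evict 9, frames [8, 7, 1, 4, 5]
4 -> hit
1 -> hit
8 -> hit
5 -> hit

{1, 4, 5, 7, 8}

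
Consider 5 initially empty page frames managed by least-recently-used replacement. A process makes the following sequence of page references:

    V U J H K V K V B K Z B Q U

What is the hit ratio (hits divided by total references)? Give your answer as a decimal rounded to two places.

V: fault, frames [V]
U: fault, frames [V, U]
J: fault, frames [V, U, J]
H: fault, frames [V, U, J, H]
K: fault, frames [V, U, J, H, K]
V: hit
K: hit
V: hit
B: fault, evict U, frames [J, H, K, V, B]
K: hit
Z: fault, evict J, frames [H, V, B, K, Z]
B: hit
Q: fault, evict H, frames [V, K, Z, B, Q]
U: fault, evict V, frames [K, Z, B, Q, U]
Hits: 5 of 14 references → 5/14 = 0.3571.

0.36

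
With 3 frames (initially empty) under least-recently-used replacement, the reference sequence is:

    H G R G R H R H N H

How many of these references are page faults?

H -> fault, frames [H]
G -> fault, frames [H, G]
R -> fault, frames [H, G, R]
G -> hit
R -> hit
H -> hit
R -> hit
H -> hit
N -> fault, evict G, frames [R, H, N]
H -> hit
Page faults: 4.

4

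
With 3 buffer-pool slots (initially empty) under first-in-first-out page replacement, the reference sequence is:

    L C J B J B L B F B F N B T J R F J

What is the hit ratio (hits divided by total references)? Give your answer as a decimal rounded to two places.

0.33

L: fault, frames [L]
C: fault, frames [L, C]
J: fault, frames [L, C, J]
B: fault, evict L, frames [C, J, B]
J: hit
B: hit
L: fault, evict C, frames [J, B, L]
B: hit
F: fault, evict J, frames [B, L, F]
B: hit
F: hit
N: fault, evict B, frames [L, F, N]
B: fault, evict L, frames [F, N, B]
T: fault, evict F, frames [N, B, T]
J: fault, evict N, frames [B, T, J]
R: fault, evict B, frames [T, J, R]
F: fault, evict T, frames [J, R, F]
J: hit
Hits: 6 of 18 references → 6/18 = 0.3333.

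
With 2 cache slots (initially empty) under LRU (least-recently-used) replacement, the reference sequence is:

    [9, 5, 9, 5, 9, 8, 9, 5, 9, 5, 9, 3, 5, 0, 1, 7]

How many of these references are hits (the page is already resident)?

9: miss, frames [9]
5: miss, frames [9, 5]
9: hit
5: hit
9: hit
8: miss, evict 5, frames [9, 8]
9: hit
5: miss, evict 8, frames [9, 5]
9: hit
5: hit
9: hit
3: miss, evict 5, frames [9, 3]
5: miss, evict 9, frames [3, 5]
0: miss, evict 3, frames [5, 0]
1: miss, evict 5, frames [0, 1]
7: miss, evict 0, frames [1, 7]
Hits: 7.

7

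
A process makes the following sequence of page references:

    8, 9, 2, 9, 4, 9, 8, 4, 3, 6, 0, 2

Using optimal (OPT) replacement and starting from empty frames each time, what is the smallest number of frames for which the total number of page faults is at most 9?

f=1: 12 faults
f=2: 9 faults
f=3: 8 faults
f=4: 7 faults
f=5: 7 faults
f=6: 7 faults
f=7: 7 faults
Smallest f with faults ≤ 9 is 2.

2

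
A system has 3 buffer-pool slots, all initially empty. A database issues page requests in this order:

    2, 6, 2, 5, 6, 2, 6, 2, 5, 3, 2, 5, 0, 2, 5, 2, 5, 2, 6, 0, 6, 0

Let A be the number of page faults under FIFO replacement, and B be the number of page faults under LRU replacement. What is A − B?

Under FIFO: F F . F . . . . . F F . F . F . . . F . . . → 8 faults.
Under LRU: F F . F . . . . . F . . F . . . . . F F . . → 7 faults.
A − B = 8 − 7 = 1.

1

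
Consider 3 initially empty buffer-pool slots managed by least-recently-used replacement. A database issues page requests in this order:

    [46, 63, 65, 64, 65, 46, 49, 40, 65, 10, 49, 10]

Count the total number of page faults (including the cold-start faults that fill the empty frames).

46: miss, frames [46]
63: miss, frames [46, 63]
65: miss, frames [46, 63, 65]
64: miss, evict 46, frames [63, 65, 64]
65: hit
46: miss, evict 63, frames [64, 65, 46]
49: miss, evict 64, frames [65, 46, 49]
40: miss, evict 65, frames [46, 49, 40]
65: miss, evict 46, frames [49, 40, 65]
10: miss, evict 49, frames [40, 65, 10]
49: miss, evict 40, frames [65, 10, 49]
10: hit
Page faults: 10.

10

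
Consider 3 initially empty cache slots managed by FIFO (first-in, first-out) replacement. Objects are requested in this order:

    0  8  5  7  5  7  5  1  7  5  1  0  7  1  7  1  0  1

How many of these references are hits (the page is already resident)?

12

0: miss, frames [0]
8: miss, frames [0, 8]
5: miss, frames [0, 8, 5]
7: miss, evict 0, frames [8, 5, 7]
5: hit
7: hit
5: hit
1: miss, evict 8, frames [5, 7, 1]
7: hit
5: hit
1: hit
0: miss, evict 5, frames [7, 1, 0]
7: hit
1: hit
7: hit
1: hit
0: hit
1: hit
Hits: 12.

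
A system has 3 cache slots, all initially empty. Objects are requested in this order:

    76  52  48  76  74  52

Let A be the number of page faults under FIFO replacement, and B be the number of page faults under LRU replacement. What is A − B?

-1

Under FIFO: F F F . F . → 4 faults.
Under LRU: F F F . F F → 5 faults.
A − B = 4 − 5 = -1.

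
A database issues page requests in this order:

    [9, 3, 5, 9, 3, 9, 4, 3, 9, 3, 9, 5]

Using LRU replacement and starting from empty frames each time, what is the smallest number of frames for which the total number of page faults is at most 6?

f=1: 12 faults
f=2: 9 faults
f=3: 5 faults
f=4: 4 faults
Smallest f with faults ≤ 6 is 3.

3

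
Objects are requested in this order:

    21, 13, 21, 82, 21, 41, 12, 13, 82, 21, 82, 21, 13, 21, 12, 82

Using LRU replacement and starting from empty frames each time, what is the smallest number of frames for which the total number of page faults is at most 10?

3

f=1: 16 faults
f=2: 11 faults
f=3: 10 faults
f=4: 8 faults
f=5: 5 faults
Smallest f with faults ≤ 10 is 3.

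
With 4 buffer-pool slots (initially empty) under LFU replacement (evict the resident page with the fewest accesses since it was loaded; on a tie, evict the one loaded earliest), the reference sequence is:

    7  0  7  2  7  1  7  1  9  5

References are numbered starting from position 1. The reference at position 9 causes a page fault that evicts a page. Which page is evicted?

pos 1: 7 -> miss, frames [7]
pos 2: 0 -> miss, frames [7, 0]
pos 3: 7 -> hit
pos 4: 2 -> miss, frames [7, 0, 2]
pos 5: 7 -> hit
pos 6: 1 -> miss, frames [7, 0, 2, 1]
pos 7: 7 -> hit
pos 8: 1 -> hit
pos 9: 9 -> miss, evict 0, frames [7, 2, 1, 9]
At position 9, page 0 is evicted.

0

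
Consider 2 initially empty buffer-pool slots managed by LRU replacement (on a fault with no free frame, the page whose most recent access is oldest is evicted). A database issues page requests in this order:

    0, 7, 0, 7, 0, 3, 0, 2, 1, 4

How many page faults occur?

6

0: miss, frames [0]
7: miss, frames [0, 7]
0: hit
7: hit
0: hit
3: miss, evict 7, frames [0, 3]
0: hit
2: miss, evict 3, frames [0, 2]
1: miss, evict 0, frames [2, 1]
4: miss, evict 2, frames [1, 4]
Page faults: 6.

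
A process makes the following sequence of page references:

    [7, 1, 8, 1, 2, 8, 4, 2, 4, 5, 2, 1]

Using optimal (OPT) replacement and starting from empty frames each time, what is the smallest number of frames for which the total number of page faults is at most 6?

3

f=1: 12 faults
f=2: 7 faults
f=3: 6 faults
f=4: 6 faults
f=5: 6 faults
f=6: 6 faults
Smallest f with faults ≤ 6 is 3.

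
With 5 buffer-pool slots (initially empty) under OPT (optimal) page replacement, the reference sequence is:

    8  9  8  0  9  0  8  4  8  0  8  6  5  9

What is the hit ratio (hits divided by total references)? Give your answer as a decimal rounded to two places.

0.57

8 → fault, frames {8}
9 → fault, frames {8,9}
8 → hit
0 → fault, frames {8,9,0}
9 → hit
0 → hit
8 → hit
4 → fault, frames {8,9,0,4}
8 → hit
0 → hit
8 → hit
6 → fault, frames {8,9,0,4,6}
5 → fault, evict 6, frames {8,9,0,4,5}
9 → hit
Hits: 8 of 14 references → 8/14 = 0.5714.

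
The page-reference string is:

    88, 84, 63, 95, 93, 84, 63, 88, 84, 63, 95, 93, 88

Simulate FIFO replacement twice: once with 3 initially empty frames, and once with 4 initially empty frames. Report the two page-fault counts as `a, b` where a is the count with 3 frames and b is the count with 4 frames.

10, 11

3 frames: F F F F F F F F . . F F . → 10 faults.
4 frames: F F F F F . . F F F F F F → 11 faults.
11 > 10: adding a frame increased faults — Belady's anomaly.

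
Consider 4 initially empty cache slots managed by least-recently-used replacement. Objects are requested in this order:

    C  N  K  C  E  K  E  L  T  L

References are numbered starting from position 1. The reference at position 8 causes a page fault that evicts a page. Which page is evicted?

N

pos 1: C -> fault, frames (C)
pos 2: N -> fault, frames (C N)
pos 3: K -> fault, frames (C N K)
pos 4: C -> hit
pos 5: E -> fault, frames (N K C E)
pos 6: K -> hit
pos 7: E -> hit
pos 8: L -> fault, evict N, frames (C K E L)
At position 8, page N is evicted.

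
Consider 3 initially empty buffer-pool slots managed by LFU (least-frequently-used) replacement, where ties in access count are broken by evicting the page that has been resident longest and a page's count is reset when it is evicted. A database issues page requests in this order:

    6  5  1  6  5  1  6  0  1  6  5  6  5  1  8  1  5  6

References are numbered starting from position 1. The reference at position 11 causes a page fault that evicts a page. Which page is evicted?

pos 1: 6 → miss, frames (6)
pos 2: 5 → miss, frames (6 5)
pos 3: 1 → miss, frames (6 5 1)
pos 4: 6 → hit
pos 5: 5 → hit
pos 6: 1 → hit
pos 7: 6 → hit
pos 8: 0 → miss, evict 5, frames (6 1 0)
pos 9: 1 → hit
pos 10: 6 → hit
pos 11: 5 → miss, evict 0, frames (6 1 5)
At position 11, page 0 is evicted.

0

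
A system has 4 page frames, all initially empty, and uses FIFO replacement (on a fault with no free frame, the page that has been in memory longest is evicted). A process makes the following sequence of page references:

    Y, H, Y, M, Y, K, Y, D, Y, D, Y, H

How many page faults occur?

Y → fault, frames [Y]
H → fault, frames [Y, H]
Y → hit
M → fault, frames [Y, H, M]
Y → hit
K → fault, frames [Y, H, M, K]
Y → hit
D → fault, evict Y, frames [H, M, K, D]
Y → fault, evict H, frames [M, K, D, Y]
D → hit
Y → hit
H → fault, evict M, frames [K, D, Y, H]
Page faults: 7.

7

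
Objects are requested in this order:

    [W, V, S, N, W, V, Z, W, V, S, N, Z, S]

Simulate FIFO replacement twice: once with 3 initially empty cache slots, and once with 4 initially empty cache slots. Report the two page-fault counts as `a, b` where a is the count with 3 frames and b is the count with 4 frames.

9, 10

3 frames: F F F F F F F . . F F . . → 9 faults.
4 frames: F F F F . . F F F F F F . → 10 faults.
10 > 9: adding a frame increased faults — Belady's anomaly.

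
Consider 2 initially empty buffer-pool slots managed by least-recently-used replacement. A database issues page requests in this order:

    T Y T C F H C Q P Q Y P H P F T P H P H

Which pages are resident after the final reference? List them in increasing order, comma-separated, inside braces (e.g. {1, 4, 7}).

{H, P}

T: fault, frames (T)
Y: fault, frames (T Y)
T: hit
C: fault, evict Y, frames (T C)
F: fault, evict T, frames (C F)
H: fault, evict C, frames (F H)
C: fault, evict F, frames (H C)
Q: fault, evict H, frames (C Q)
P: fault, evict C, frames (Q P)
Q: hit
Y: fault, evict P, frames (Q Y)
P: fault, evict Q, frames (Y P)
H: fault, evict Y, frames (P H)
P: hit
F: fault, evict H, frames (P F)
T: fault, evict P, frames (F T)
P: fault, evict F, frames (T P)
H: fault, evict T, frames (P H)
P: hit
H: hit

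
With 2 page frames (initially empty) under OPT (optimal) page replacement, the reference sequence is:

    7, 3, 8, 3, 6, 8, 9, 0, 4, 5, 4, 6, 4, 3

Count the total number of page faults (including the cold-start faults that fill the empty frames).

10

7: fault, frames {7}
3: fault, frames {7,3}
8: fault, evict 7, frames {3,8}
3: hit
6: fault, evict 3, frames {8,6}
8: hit
9: fault, evict 8, frames {6,9}
0: fault, evict 9, frames {6,0}
4: fault, evict 0, frames {6,4}
5: fault, evict 6, frames {4,5}
4: hit
6: fault, evict 5, frames {4,6}
4: hit
3: fault, evict 6, frames {4,3}
Page faults: 10.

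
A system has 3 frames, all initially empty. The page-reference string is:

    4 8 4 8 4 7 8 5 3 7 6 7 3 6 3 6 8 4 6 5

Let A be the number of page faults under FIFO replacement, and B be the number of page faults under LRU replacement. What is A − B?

1

Under FIFO: F F . . . F . F F . F F . . . . F F F F → 11 faults.
Under LRU: F F . . . F . F F F F . . . . . F F . F → 10 faults.
A − B = 11 − 10 = 1.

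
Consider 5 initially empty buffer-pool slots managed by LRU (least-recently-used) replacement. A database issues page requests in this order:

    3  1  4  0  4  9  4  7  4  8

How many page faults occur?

7

3 → miss, frames {3}
1 → miss, frames {3,1}
4 → miss, frames {3,1,4}
0 → miss, frames {3,1,4,0}
4 → hit
9 → miss, frames {3,1,0,4,9}
4 → hit
7 → miss, evict 3, frames {1,0,9,4,7}
4 → hit
8 → miss, evict 1, frames {0,9,7,4,8}
Page faults: 7.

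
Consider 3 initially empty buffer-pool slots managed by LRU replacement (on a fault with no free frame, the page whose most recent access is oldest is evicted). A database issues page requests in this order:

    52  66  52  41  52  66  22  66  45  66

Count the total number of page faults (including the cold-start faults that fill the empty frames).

5

52: fault, frames {52}
66: fault, frames {52,66}
52: hit
41: fault, frames {66,52,41}
52: hit
66: hit
22: fault, evict 41, frames {52,66,22}
66: hit
45: fault, evict 52, frames {22,66,45}
66: hit
Page faults: 5.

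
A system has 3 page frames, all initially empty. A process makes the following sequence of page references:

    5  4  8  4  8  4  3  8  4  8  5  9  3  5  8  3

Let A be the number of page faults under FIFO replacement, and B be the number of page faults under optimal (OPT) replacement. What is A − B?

Under FIFO: F F F . . . F . . . F F . . F F → 8 faults.
Under OPT: F F F . . . F . . . F F . . F . → 7 faults.
A − B = 8 − 7 = 1.

1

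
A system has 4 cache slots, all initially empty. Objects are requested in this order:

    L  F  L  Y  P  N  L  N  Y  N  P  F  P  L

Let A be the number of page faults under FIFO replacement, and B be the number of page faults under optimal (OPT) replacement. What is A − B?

Under FIFO: F F . F F F F . . . . F . . → 7 faults.
Under OPT: F F . F F F . . . . . F . . → 6 faults.
A − B = 7 − 6 = 1.

1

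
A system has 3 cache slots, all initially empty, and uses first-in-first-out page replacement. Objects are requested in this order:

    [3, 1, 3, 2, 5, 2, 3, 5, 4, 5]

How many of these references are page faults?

3 -> fault, frames {3}
1 -> fault, frames {3,1}
3 -> hit
2 -> fault, frames {3,1,2}
5 -> fault, evict 3, frames {1,2,5}
2 -> hit
3 -> fault, evict 1, frames {2,5,3}
5 -> hit
4 -> fault, evict 2, frames {5,3,4}
5 -> hit
Page faults: 6.

6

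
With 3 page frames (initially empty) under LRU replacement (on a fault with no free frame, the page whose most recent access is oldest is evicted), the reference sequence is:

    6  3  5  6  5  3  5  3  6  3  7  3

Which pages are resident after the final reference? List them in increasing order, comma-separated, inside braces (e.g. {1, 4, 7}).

{3, 6, 7}

6 → miss, frames [6]
3 → miss, frames [6, 3]
5 → miss, frames [6, 3, 5]
6 → hit
5 → hit
3 → hit
5 → hit
3 → hit
6 → hit
3 → hit
7 → miss, evict 5, frames [6, 3, 7]
3 → hit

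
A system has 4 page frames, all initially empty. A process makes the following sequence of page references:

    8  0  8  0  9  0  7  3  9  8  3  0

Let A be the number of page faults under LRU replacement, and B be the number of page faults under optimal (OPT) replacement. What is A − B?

2

Under LRU: F F . . F . F F . F . F → 7 faults.
Under OPT: F F . . F . F F . . . . → 5 faults.
A − B = 7 − 5 = 2.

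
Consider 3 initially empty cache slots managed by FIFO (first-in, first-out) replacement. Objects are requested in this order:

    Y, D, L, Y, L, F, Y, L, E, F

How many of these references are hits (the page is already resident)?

Y: miss, frames {Y}
D: miss, frames {Y,D}
L: miss, frames {Y,D,L}
Y: hit
L: hit
F: miss, evict Y, frames {D,L,F}
Y: miss, evict D, frames {L,F,Y}
L: hit
E: miss, evict L, frames {F,Y,E}
F: hit
Hits: 4.

4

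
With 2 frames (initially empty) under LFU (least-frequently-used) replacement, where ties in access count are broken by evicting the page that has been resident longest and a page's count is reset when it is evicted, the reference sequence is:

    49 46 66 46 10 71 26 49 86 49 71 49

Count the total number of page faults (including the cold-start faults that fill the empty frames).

49 → fault, frames [49]
46 → fault, frames [49, 46]
66 → fault, evict 49, frames [46, 66]
46 → hit
10 → fault, evict 66, frames [46, 10]
71 → fault, evict 10, frames [46, 71]
26 → fault, evict 71, frames [46, 26]
49 → fault, evict 26, frames [46, 49]
86 → fault, evict 49, frames [46, 86]
49 → fault, evict 86, frames [46, 49]
71 → fault, evict 49, frames [46, 71]
49 → fault, evict 71, frames [46, 49]
Page faults: 11.

11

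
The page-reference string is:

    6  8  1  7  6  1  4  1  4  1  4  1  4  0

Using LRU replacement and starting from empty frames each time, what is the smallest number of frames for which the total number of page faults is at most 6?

4

f=1: 14 faults
f=2: 8 faults
f=3: 7 faults
f=4: 6 faults
f=5: 6 faults
f=6: 6 faults
Smallest f with faults ≤ 6 is 4.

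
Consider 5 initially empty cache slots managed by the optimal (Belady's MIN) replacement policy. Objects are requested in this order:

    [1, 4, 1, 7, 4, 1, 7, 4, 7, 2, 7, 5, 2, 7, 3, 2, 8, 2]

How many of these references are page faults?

7

1: miss, frames {1}
4: miss, frames {1,4}
1: hit
7: miss, frames {1,4,7}
4: hit
1: hit
7: hit
4: hit
7: hit
2: miss, frames {1,4,7,2}
7: hit
5: miss, frames {1,4,7,2,5}
2: hit
7: hit
3: miss, evict 5, frames {1,4,7,2,3}
2: hit
8: miss, evict 3, frames {1,4,7,2,8}
2: hit
Page faults: 7.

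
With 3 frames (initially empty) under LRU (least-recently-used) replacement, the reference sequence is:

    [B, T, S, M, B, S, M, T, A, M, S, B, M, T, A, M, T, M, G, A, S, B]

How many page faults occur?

15

B -> fault, frames (B)
T -> fault, frames (B T)
S -> fault, frames (B T S)
M -> fault, evict B, frames (T S M)
B -> fault, evict T, frames (S M B)
S -> hit
M -> hit
T -> fault, evict B, frames (S M T)
A -> fault, evict S, frames (M T A)
M -> hit
S -> fault, evict T, frames (A M S)
B -> fault, evict A, frames (M S B)
M -> hit
T -> fault, evict S, frames (B M T)
A -> fault, evict B, frames (M T A)
M -> hit
T -> hit
M -> hit
G -> fault, evict A, frames (T M G)
A -> fault, evict T, frames (M G A)
S -> fault, evict M, frames (G A S)
B -> fault, evict G, frames (A S B)
Page faults: 15.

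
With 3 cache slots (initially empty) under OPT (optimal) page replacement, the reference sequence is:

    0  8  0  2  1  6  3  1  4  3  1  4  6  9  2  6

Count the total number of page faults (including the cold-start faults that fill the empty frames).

10

0 → fault, frames (0)
8 → fault, frames (0 8)
0 → hit
2 → fault, frames (0 8 2)
1 → fault, evict 8, frames (0 2 1)
6 → fault, evict 0, frames (2 1 6)
3 → fault, evict 2, frames (1 6 3)
1 → hit
4 → fault, evict 6, frames (1 3 4)
3 → hit
1 → hit
4 → hit
6 → fault, evict 4, frames (1 3 6)
9 → fault, evict 3, frames (1 6 9)
2 → fault, evict 9, frames (1 6 2)
6 → hit
Page faults: 10.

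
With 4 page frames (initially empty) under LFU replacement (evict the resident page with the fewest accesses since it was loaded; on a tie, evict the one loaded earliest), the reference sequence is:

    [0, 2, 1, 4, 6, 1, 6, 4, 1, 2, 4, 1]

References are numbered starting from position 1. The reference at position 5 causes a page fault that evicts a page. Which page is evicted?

0

pos 1: 0 -> fault, frames [0]
pos 2: 2 -> fault, frames [0, 2]
pos 3: 1 -> fault, frames [0, 2, 1]
pos 4: 4 -> fault, frames [0, 2, 1, 4]
pos 5: 6 -> fault, evict 0, frames [2, 1, 4, 6]
At position 5, page 0 is evicted.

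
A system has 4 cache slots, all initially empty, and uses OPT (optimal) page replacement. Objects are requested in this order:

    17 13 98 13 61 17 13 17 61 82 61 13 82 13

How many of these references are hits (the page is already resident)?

17: fault, frames (17)
13: fault, frames (17 13)
98: fault, frames (17 13 98)
13: hit
61: fault, frames (17 13 98 61)
17: hit
13: hit
17: hit
61: hit
82: fault, evict 98, frames (17 13 61 82)
61: hit
13: hit
82: hit
13: hit
Hits: 9.

9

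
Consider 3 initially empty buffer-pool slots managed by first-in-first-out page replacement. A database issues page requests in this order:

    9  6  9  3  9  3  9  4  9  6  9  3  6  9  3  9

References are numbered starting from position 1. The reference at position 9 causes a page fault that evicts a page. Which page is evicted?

6

pos 1: 9 -> miss, frames (9)
pos 2: 6 -> miss, frames (9 6)
pos 3: 9 -> hit
pos 4: 3 -> miss, frames (9 6 3)
pos 5: 9 -> hit
pos 6: 3 -> hit
pos 7: 9 -> hit
pos 8: 4 -> miss, evict 9, frames (6 3 4)
pos 9: 9 -> miss, evict 6, frames (3 4 9)
At position 9, page 6 is evicted.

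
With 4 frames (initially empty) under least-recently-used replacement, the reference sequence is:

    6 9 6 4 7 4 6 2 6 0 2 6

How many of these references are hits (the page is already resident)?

6

6 → fault, frames {6}
9 → fault, frames {6,9}
6 → hit
4 → fault, frames {9,6,4}
7 → fault, frames {9,6,4,7}
4 → hit
6 → hit
2 → fault, evict 9, frames {7,4,6,2}
6 → hit
0 → fault, evict 7, frames {4,2,6,0}
2 → hit
6 → hit
Hits: 6.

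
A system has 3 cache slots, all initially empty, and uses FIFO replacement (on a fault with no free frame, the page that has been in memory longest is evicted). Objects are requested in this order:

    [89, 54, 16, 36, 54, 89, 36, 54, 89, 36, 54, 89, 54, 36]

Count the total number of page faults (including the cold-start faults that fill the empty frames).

6

89 -> miss, frames [89]
54 -> miss, frames [89, 54]
16 -> miss, frames [89, 54, 16]
36 -> miss, evict 89, frames [54, 16, 36]
54 -> hit
89 -> miss, evict 54, frames [16, 36, 89]
36 -> hit
54 -> miss, evict 16, frames [36, 89, 54]
89 -> hit
36 -> hit
54 -> hit
89 -> hit
54 -> hit
36 -> hit
Page faults: 6.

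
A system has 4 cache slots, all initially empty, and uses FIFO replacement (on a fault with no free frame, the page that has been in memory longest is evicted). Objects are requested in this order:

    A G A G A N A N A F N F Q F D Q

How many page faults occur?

A: fault, frames (A)
G: fault, frames (A G)
A: hit
G: hit
A: hit
N: fault, frames (A G N)
A: hit
N: hit
A: hit
F: fault, frames (A G N F)
N: hit
F: hit
Q: fault, evict A, frames (G N F Q)
F: hit
D: fault, evict G, frames (N F Q D)
Q: hit
Page faults: 6.

6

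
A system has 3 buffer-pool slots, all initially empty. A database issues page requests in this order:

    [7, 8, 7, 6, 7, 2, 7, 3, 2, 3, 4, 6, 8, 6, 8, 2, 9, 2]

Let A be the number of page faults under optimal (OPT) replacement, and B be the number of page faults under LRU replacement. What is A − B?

Under OPT: F F . F . F . F . . F . F . . . F . → 8 faults.
Under LRU: F F . F . F . F . . F F F . . F F . → 10 faults.
A − B = 8 − 10 = -2.

-2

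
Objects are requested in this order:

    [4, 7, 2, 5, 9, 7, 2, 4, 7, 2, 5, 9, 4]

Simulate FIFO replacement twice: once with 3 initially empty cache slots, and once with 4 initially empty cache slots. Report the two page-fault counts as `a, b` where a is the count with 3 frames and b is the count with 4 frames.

10, 11

3 frames: F F F F F F F F . . F F . → 10 faults.
4 frames: F F F F F . . F F F F F F → 11 faults.
11 > 10: adding a frame increased faults — Belady's anomaly.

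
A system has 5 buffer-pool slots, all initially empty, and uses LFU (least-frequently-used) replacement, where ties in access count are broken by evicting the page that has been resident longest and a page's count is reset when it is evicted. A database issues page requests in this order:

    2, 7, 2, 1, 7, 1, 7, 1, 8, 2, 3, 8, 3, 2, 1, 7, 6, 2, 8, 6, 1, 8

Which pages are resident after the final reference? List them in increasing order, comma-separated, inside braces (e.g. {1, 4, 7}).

{1, 2, 3, 7, 8}

2 → fault, frames (2)
7 → fault, frames (2 7)
2 → hit
1 → fault, frames (2 7 1)
7 → hit
1 → hit
7 → hit
1 → hit
8 → fault, frames (2 7 1 8)
2 → hit
3 → fault, frames (2 7 1 8 3)
8 → hit
3 → hit
2 → hit
1 → hit
7 → hit
6 → fault, evict 8, frames (2 7 1 3 6)
2 → hit
8 → fault, evict 6, frames (2 7 1 3 8)
6 → fault, evict 8, frames (2 7 1 3 6)
1 → hit
8 → fault, evict 6, frames (2 7 1 3 8)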